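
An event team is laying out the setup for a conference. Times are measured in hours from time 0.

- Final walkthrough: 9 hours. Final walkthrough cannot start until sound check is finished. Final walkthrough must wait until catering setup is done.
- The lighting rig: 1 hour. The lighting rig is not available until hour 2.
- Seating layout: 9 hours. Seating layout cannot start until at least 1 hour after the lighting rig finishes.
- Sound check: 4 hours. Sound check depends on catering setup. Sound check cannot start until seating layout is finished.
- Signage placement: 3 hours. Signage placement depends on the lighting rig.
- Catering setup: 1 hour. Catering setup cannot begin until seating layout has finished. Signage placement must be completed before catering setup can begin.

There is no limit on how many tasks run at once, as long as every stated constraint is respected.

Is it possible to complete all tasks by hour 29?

Yes

After its own release at hour 2, the lighting rig can start at hour 2 and finishes at hour 3.
After the lighting rig (finishes hour 3), signage placement can start at hour 3 and finishes at hour 6.
Seating layout waits on the lighting rig (finishes hour 3, plus 1-hour gap → hour 4), so it starts at hour 4 and finishes at 4 + 9 = hour 13.
Catering setup has to wait for seating layout (finishes hour 13); signage placement (finishes hour 6). The latest of these is hour 13, so catering setup runs hour 13 to 13 + 1 = hour 14.
Sound check cannot start until catering setup (finishes hour 14); seating layout (finishes hour 13). The controlling bound is hour 14, so sound check finishes at 14 + 4 = hour 18.
Final walkthrough has to wait for sound check (finishes hour 18); catering setup (finishes hour 14). The latest of these is hour 18, so final walkthrough runs hour 18 to 18 + 9 = hour 27.
Every task is finished by hour 27, which is no later than the deadline of 29, so the schedule is feasible.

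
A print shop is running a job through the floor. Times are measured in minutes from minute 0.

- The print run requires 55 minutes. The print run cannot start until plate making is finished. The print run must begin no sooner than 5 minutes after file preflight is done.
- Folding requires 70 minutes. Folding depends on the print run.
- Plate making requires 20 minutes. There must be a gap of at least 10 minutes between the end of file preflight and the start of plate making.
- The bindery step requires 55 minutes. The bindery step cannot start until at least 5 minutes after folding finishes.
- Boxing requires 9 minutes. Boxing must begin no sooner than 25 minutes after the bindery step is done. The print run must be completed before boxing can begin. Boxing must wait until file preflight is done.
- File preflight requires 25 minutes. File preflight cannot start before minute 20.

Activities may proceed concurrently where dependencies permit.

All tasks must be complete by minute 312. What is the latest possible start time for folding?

148

Boxing has no dependents, so it just needs to finish by minute 312. Starting by 312 − 9 = minute 303 achieves that.
The bindery step has to be done before boxing (must start by minute 303, minus 25-minute gap → minute 278). That means finishing by minute 278, i.e. starting by 278 − 55 = minute 223.
Since the bindery step (must start by minute 223, minus 5-minute gap → minute 218) depends on it, folding must finish by minute 218. Backing off its 70-minute duration gives a latest start of minute 148.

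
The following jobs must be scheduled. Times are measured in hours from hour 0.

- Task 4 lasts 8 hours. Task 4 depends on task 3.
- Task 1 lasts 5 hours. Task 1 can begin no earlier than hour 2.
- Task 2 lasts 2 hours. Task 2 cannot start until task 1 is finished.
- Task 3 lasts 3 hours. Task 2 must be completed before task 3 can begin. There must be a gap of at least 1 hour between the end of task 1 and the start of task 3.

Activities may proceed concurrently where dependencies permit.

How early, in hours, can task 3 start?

After its own release at hour 2, task 1 can start at hour 2 and finishes at hour 7.
Task 2 waits on task 1 (finishes hour 7), so it starts at hour 7 and finishes at 7 + 2 = hour 9.
Task 3 waits on task 2 (finishes hour 9); task 1 (finishes hour 7, plus 1-hour gap → hour 8). The latest of these is hour 9, which is the earliest task 3 can start.

9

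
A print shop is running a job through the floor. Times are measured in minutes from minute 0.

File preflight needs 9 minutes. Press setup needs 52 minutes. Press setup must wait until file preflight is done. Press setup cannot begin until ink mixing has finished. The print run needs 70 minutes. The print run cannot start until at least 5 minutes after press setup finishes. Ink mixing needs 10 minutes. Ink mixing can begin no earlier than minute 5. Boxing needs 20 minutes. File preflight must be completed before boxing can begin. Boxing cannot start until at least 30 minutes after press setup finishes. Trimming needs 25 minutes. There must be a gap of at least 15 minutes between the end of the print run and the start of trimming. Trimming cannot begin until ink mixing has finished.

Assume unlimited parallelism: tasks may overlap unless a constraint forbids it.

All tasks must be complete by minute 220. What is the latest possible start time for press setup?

Trimming has no dependents, so it just needs to finish by minute 220. Starting by 220 − 25 = minute 195 achieves that.
The print run feeds into trimming (must start by minute 195, minus 15-minute gap → minute 180); so the print run must finish by minute 180 and therefore start by minute 110.
Boxing has no dependents, so it just needs to finish by minute 220. Starting by 220 − 20 = minute 200 achieves that.
Press setup has several dependents: the print run (must start by minute 110, minus 5-minute gap → minute 105); boxing (must start by minute 200, minus 30-minute gap → minute 170). The earliest of those limits is minute 105, so press setup must start by 105 − 52 = minute 53.

53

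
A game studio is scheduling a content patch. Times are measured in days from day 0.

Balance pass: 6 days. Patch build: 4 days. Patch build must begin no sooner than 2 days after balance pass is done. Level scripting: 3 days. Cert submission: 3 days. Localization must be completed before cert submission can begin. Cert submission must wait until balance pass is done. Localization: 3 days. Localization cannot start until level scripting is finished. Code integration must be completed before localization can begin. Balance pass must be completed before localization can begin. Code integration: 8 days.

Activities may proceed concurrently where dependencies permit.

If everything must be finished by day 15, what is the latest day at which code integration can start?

Cert submission must finish by day 15; it takes 3 days, so it must start by 15 − 3 = day 12.
Localization must finish before cert submission (must start by day 12). With a 3-day duration, localization must start by 12 − 3 = day 9.
Code integration feeds into localization (must start by day 9); so code integration must finish by day 9 and therefore start by day 1.

1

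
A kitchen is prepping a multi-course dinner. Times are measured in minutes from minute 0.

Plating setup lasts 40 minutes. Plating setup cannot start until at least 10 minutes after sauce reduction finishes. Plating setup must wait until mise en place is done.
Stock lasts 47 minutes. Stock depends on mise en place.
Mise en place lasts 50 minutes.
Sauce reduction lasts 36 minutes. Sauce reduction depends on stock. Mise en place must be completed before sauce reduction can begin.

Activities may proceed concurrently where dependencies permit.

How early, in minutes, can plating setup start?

143

Mise en place has no prerequisites, so it starts at minute 0 and finishes at minute 50.
Stock waits on mise en place (finishes minute 50), so it starts at minute 50 and finishes at 50 + 47 = minute 97.
Sauce reduction needs all of stock (finishes minute 97); mise en place (finishes minute 50). That puts its earliest start at minute 97; it finishes at 97 + 36 = minute 133.
Plating setup waits on sauce reduction (finishes minute 133, plus 10-minute gap → minute 143); mise en place (finishes minute 50). The latest of these is minute 143, which is the earliest plating setup can start.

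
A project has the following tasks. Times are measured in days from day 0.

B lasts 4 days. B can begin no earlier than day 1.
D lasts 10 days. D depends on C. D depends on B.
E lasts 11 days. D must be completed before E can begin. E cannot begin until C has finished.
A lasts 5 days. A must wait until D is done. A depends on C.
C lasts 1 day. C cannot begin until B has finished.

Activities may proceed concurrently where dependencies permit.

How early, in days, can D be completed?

B waits on its own release at day 1, so it starts at day 1 and finishes at 1 + 4 = day 5.
C cannot begin until B (finishes day 5). It runs from day 5 to 5 + 1 = day 6.
D cannot start until C (finishes day 6); B (finishes day 5). The controlling bound is day 6, so D finishes at 6 + 10 = day 16.

16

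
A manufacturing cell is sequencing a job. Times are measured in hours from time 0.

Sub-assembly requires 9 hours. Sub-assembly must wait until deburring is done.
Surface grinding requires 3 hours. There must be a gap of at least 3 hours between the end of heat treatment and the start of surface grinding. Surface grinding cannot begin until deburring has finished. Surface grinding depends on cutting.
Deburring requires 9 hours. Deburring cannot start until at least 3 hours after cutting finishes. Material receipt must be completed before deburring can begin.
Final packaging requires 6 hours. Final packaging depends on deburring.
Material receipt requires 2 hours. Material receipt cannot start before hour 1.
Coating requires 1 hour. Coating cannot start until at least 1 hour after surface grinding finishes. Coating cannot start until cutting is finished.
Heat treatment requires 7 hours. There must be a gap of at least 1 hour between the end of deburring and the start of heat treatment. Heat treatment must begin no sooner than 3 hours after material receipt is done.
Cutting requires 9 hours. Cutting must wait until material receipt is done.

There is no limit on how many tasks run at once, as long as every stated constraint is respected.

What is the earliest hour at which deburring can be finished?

After its own release at hour 1, material receipt can start at hour 1 and finishes at hour 3.
After material receipt (finishes hour 3), cutting can start at hour 3 and finishes at hour 12.
For deburring: cutting (finishes hour 12, plus 3-hour gap → hour 15); material receipt (finishes hour 3). Taking the maximum gives a start of hour 15, and it finishes at 15 + 9 = hour 24.

24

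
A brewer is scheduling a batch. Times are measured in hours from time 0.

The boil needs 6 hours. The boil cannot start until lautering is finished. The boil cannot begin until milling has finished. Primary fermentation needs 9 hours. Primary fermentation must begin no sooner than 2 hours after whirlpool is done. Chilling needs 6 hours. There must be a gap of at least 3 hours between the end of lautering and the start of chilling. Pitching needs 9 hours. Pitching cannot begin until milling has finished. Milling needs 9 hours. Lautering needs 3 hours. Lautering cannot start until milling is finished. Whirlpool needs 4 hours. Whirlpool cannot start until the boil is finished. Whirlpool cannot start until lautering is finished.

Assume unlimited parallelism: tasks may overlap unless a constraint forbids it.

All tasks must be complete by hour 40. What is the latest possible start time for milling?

Primary fermentation must finish by hour 40; it takes 9 hours, so it must start by 40 − 9 = hour 31.
Whirlpool feeds into primary fermentation (must start by hour 31, minus 2-hour gap → hour 29); so whirlpool must finish by hour 29 and therefore start by hour 25.
Since whirlpool (must start by hour 25) depends on it, the boil must finish by hour 25. Backing off its 6-hour duration gives a latest start of hour 19.
Nothing follows chilling; the deadline of hour 40 is its only limit. It must start by 40 − 6 = hour 34.
For lautering: the boil (must start by hour 19); whirlpool (must start by hour 25); chilling (must start by hour 34, minus 3-hour gap → hour 31). The most restrictive is hour 19; with a 3-hour duration, lautering must start by hour 16.
Nothing follows pitching; the deadline of hour 40 is its only limit. It must start by 40 − 9 = hour 31.
Milling feeds lautering (must start by hour 16); the boil (must start by hour 19); pitching (must start by hour 31). Taking the minimum, milling must finish by hour 16 and start by 16 − 9 = hour 7.

7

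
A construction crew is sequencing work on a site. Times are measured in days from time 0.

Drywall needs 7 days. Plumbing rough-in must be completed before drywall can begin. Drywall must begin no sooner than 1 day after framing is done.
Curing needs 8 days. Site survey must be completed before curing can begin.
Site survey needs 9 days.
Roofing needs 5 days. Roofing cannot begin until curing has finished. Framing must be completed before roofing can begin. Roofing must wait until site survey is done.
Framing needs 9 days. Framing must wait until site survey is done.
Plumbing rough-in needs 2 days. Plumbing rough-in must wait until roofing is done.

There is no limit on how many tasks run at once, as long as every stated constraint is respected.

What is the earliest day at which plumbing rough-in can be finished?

Nothing blocks site survey, so it runs from day 0 to day 9.
After site survey (finishes day 9), framing can start at day 9 and finishes at day 18.
After site survey (finishes day 9), curing can start at day 9 and finishes at day 17.
Roofing cannot start until curing (finishes day 17); framing (finishes day 18); site survey (finishes day 9). The controlling bound is day 18, so roofing finishes at 18 + 5 = day 23.
Plumbing rough-in cannot begin until roofing (finishes day 23). It runs from day 23 to 23 + 2 = day 25.

25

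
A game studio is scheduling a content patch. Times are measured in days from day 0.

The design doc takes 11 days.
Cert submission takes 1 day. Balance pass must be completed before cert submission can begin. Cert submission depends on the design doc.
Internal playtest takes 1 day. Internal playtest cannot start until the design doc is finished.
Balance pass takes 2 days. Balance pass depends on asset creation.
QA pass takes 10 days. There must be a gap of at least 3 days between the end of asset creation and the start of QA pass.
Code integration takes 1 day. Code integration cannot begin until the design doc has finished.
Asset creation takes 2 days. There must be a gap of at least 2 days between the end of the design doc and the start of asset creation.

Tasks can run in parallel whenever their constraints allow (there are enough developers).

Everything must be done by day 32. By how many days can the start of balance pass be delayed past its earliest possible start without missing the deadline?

The design doc has no prerequisites, so it starts at day 0 and finishes at day 11.
After the design doc (finishes day 11, plus 2-day gap → day 13), asset creation can start at day 13 and finishes at day 15.
Balance pass waits on asset creation (finishes day 15), so it starts at day 15 and finishes at 15 + 2 = day 17.

Working backward from the deadline:
Cert submission must finish by day 32; it takes 1 day, so it must start by 32 − 1 = day 31.
Since cert submission (must start by day 31) depends on it, balance pass must finish by day 31. Backing off its 2-day duration gives a latest start of day 29.
So balance pass can start as early as day 15 and as late as day 29, giving 29 − 15 = 14 days of slack.

14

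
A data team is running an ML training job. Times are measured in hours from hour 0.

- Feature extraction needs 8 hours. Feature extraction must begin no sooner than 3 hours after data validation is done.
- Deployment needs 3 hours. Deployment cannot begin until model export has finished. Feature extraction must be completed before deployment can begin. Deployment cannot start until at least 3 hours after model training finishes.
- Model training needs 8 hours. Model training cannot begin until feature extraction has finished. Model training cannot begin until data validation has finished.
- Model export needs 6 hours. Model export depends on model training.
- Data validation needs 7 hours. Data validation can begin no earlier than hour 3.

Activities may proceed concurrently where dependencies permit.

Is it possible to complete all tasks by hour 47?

After its own release at hour 3, data validation can start at hour 3 and finishes at hour 10.
Feature extraction cannot begin until data validation (finishes hour 10, plus 3-hour gap → hour 13). It runs from hour 13 to 13 + 8 = hour 21.
Model training cannot start until feature extraction (finishes hour 21); data validation (finishes hour 10). The controlling bound is hour 21, so model training finishes at 21 + 8 = hour 29.
Model export waits on model training (finishes hour 29), so it starts at hour 29 and finishes at 29 + 6 = hour 35.
Deployment needs all of model export (finishes hour 35); feature extraction (finishes hour 21); model training (finishes hour 29, plus 3-hour gap → hour 32). That puts its earliest start at hour 35; it finishes at 35 + 3 = hour 38.
Every task is finished by hour 38, which is no later than the deadline of 47, so the schedule is feasible.

Yes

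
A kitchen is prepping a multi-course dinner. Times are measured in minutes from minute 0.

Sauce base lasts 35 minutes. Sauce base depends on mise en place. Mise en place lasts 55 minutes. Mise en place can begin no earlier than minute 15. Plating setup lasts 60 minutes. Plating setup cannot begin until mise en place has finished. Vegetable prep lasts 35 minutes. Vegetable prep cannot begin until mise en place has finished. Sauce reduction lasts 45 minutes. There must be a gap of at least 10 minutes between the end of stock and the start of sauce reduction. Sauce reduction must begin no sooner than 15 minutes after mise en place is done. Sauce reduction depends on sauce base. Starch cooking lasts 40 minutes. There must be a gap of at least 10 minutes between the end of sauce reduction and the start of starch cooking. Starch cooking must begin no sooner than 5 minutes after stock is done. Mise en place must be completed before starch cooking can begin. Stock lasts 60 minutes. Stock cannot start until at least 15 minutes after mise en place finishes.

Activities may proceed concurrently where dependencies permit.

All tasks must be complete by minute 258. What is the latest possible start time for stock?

Starch cooking has no dependents, so it just needs to finish by minute 258. Starting by 258 − 40 = minute 218 achieves that.
Sauce reduction has to be done before starch cooking (must start by minute 218, minus 10-minute gap → minute 208). That means finishing by minute 208, i.e. starting by 208 − 45 = minute 163.
Stock feeds sauce reduction (must start by minute 163, minus 10-minute gap → minute 153); starch cooking (must start by minute 218, minus 5-minute gap → minute 213). Taking the minimum, stock must finish by minute 153 and start by 153 − 60 = minute 93.

93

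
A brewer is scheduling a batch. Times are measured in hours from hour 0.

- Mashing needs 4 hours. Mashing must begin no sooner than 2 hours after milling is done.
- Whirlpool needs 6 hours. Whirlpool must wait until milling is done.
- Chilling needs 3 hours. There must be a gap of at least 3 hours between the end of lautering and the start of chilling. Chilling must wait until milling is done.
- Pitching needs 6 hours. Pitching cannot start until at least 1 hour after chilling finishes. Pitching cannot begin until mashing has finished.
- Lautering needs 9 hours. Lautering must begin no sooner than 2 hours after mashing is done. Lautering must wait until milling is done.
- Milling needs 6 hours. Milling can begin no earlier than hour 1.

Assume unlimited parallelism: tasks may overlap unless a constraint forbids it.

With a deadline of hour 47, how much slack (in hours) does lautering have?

10

Milling cannot begin until its own release at hour 1. It runs from hour 1 to 1 + 6 = hour 7.
Mashing waits on milling (finishes hour 7, plus 2-hour gap → hour 9), so it starts at hour 9 and finishes at 9 + 4 = hour 13.
Lautering needs all of mashing (finishes hour 13, plus 2-hour gap → hour 15); milling (finishes hour 7). That puts its earliest start at hour 15; it finishes at 15 + 9 = hour 24.

Working backward from the deadline:
Nothing follows pitching; the deadline of hour 47 is its only limit. It must start by 47 − 6 = hour 41.
Chilling feeds into pitching (must start by hour 41, minus 1-hour gap → hour 40); so chilling must finish by hour 40 and therefore start by hour 37.
Lautering feeds into chilling (must start by hour 37, minus 3-hour gap → hour 34); so lautering must finish by hour 34 and therefore start by hour 25.
So lautering can start as early as hour 15 and as late as hour 25, giving 25 − 15 = 10 hours of slack.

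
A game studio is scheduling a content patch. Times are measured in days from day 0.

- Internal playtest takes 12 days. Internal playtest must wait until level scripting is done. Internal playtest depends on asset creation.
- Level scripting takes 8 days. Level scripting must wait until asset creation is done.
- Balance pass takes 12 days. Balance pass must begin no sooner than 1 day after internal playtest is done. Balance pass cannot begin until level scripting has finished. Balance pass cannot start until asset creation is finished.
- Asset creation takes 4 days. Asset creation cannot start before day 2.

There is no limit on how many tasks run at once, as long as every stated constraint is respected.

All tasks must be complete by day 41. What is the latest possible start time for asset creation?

Balance pass has no dependents, so it just needs to finish by day 41. Starting by 41 − 12 = day 29 achieves that.
Internal playtest feeds into balance pass (must start by day 29, minus 1-day gap → day 28); so internal playtest must finish by day 28 and therefore start by day 16.
Level scripting feeds internal playtest (must start by day 16); balance pass (must start by day 29). Taking the minimum, level scripting must finish by day 16 and start by 16 − 8 = day 8.
Asset creation must finish in time for level scripting (must start by day 8); internal playtest (must start by day 16); balance pass (must start by day 29). The tightest is day 8, so asset creation must start by 8 − 4 = day 4.

4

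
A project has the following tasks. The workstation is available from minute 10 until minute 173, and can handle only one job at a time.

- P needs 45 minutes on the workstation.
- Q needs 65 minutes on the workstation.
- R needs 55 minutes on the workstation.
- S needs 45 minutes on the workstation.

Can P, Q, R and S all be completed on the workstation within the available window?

The workstation window is 173 − 10 = 163 minutes.
Running back to back, the jobs need 45 + 65 + 55 + 45 = 210 minutes on the workstation.
Since 210 > 163, they cannot all fit.

No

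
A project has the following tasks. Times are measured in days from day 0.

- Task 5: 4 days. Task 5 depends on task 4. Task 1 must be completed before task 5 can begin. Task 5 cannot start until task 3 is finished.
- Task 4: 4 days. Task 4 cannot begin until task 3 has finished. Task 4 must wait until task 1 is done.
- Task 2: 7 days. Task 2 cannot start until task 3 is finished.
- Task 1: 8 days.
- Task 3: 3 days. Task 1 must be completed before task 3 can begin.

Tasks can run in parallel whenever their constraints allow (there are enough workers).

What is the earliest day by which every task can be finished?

19

Nothing blocks task 1, so it runs from day 0 to day 8.
Task 3 waits on task 1 (finishes day 8), so it starts at day 8 and finishes at 8 + 3 = day 11.
For task 4: task 3 (finishes day 11); task 1 (finishes day 8). Taking the maximum gives a start of day 11, and it finishes at 11 + 4 = day 15.
Task 5 needs all of task 4 (finishes day 15); task 1 (finishes day 8); task 3 (finishes day 11). That puts its earliest start at day 15; it finishes at 15 + 4 = day 19.
Task 2 waits on task 3 (finishes day 11), so it starts at day 11 and finishes at 11 + 7 = day 18.
All tasks are finished once the last one completes. Finish times: Task 1 at 8, Task 2 at 18, Task 3 at 11, Task 4 at 15, Task 5 at 19. The latest is day 19.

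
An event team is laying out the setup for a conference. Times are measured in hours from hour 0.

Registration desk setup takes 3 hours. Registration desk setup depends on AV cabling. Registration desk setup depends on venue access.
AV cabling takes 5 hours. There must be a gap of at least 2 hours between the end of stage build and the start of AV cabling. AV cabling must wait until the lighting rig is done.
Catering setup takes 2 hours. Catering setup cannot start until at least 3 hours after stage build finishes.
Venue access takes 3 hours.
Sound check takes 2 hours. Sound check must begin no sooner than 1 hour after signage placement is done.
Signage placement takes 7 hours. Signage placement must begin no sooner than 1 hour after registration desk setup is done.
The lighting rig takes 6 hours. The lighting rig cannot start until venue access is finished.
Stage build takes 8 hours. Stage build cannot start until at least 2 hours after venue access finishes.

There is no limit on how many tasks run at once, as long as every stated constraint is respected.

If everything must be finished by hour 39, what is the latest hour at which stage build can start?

To finish by hour 39, sound check (duration 2) must start no later than hour 37.
Signage placement has to be done before sound check (must start by hour 37, minus 1-hour gap → hour 36). That means finishing by hour 36, i.e. starting by 36 − 7 = hour 29.
Registration desk setup has to be done before signage placement (must start by hour 29, minus 1-hour gap → hour 28). That means finishing by hour 28, i.e. starting by 28 − 3 = hour 25.
AV cabling must finish before registration desk setup (must start by hour 25). With a 5-hour duration, AV cabling must start by 25 − 5 = hour 20.
Catering setup has no dependents, so it just needs to finish by hour 39. Starting by 39 − 2 = hour 37 achieves that.
For stage build: AV cabling (must start by hour 20, minus 2-hour gap → hour 18); catering setup (must start by hour 37, minus 3-hour gap → hour 34). The most restrictive is hour 18; with an 8-hour duration, stage build must start by hour 10.

10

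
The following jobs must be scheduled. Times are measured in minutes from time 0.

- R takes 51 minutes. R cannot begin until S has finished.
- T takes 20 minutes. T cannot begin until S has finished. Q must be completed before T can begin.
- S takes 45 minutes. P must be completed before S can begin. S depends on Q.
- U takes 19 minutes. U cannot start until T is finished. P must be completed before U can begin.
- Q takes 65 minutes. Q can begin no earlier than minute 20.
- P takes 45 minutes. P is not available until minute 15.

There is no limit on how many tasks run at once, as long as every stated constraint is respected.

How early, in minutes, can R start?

130

Q cannot begin until its own release at minute 20. It runs from minute 20 to 20 + 65 = minute 85.
P cannot begin until its own release at minute 15. It runs from minute 15 to 15 + 45 = minute 60.
S cannot start until P (finishes minute 60); Q (finishes minute 85). The controlling bound is minute 85, so S finishes at 85 + 45 = minute 130.
R waits on S (finishes minute 130), so the earliest it can start is minute 130.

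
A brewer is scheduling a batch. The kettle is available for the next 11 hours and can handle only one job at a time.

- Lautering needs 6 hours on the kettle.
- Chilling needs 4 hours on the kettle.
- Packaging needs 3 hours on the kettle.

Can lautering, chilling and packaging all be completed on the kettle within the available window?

Running back to back, the jobs need 6 + 4 + 3 = 13 hours on the kettle.
Since 13 > 11, they cannot all fit.

No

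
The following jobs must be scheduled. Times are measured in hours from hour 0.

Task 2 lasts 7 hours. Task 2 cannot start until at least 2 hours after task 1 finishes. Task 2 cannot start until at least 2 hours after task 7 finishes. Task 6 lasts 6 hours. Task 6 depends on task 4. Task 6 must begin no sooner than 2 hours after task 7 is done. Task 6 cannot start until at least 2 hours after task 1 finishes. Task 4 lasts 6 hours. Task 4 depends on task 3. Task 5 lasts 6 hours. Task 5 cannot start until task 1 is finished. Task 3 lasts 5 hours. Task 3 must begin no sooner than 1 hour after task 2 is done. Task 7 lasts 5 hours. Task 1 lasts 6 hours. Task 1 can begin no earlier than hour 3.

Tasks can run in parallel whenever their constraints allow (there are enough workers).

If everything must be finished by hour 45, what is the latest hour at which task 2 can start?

To finish by hour 45, task 6 (duration 6) must start no later than hour 39.
Since task 6 (must start by hour 39) depends on it, task 4 must finish by hour 39. Backing off its 6-hour duration gives a latest start of hour 33.
Task 3 must finish before task 4 (must start by hour 33). With a 5-hour duration, task 3 must start by 33 − 5 = hour 28.
Task 2 must finish before task 3 (must start by hour 28, minus 1-hour gap → hour 27). With a 7-hour duration, task 2 must start by 27 − 7 = hour 20.

20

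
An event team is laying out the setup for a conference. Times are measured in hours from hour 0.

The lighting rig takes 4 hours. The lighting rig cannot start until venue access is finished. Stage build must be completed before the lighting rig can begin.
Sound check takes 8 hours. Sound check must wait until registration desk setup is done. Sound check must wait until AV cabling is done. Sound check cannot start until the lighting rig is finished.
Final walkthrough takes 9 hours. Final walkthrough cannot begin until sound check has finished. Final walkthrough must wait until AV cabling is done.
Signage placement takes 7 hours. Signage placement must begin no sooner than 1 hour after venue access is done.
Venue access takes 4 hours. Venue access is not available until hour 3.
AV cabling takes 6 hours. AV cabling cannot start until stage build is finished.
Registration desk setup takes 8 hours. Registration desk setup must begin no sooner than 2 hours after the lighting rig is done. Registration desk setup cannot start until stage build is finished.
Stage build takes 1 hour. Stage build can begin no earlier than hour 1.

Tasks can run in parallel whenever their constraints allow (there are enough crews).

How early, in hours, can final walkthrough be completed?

After its own release at hour 1, stage build can start at hour 1 and finishes at hour 2.
AV cabling cannot begin until stage build (finishes hour 2). It runs from hour 2 to 2 + 6 = hour 8.
Venue access cannot begin until its own release at hour 3. It runs from hour 3 to 3 + 4 = hour 7.
The lighting rig has to wait for venue access (finishes hour 7); stage build (finishes hour 2). The latest of these is hour 7, so the lighting rig runs hour 7 to 7 + 4 = hour 11.
Registration desk setup needs all of the lighting rig (finishes hour 11, plus 2-hour gap → hour 13); stage build (finishes hour 2). That puts its earliest start at hour 13; it finishes at 13 + 8 = hour 21.
Sound check cannot start until registration desk setup (finishes hour 21); AV cabling (finishes hour 8); the lighting rig (finishes hour 11). The controlling bound is hour 21, so sound check finishes at 21 + 8 = hour 29.
For final walkthrough: sound check (finishes hour 29); AV cabling (finishes hour 8). Taking the maximum gives a start of hour 29, and it finishes at 29 + 9 = hour 38.

38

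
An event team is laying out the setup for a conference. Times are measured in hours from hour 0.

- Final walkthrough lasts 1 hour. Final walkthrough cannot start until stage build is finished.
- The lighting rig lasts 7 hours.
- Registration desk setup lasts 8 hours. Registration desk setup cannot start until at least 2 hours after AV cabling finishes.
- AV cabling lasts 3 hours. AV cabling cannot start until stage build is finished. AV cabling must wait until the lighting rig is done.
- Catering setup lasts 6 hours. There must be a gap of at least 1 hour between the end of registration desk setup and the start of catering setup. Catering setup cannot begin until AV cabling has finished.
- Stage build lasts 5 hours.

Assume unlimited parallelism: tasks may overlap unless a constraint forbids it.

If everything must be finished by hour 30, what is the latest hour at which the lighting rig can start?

To finish by hour 30, catering setup (duration 6) must start no later than hour 24.
Registration desk setup feeds into catering setup (must start by hour 24, minus 1-hour gap → hour 23); so registration desk setup must finish by hour 23 and therefore start by hour 15.
For AV cabling: registration desk setup (must start by hour 15, minus 2-hour gap → hour 13); catering setup (must start by hour 24). The most restrictive is hour 13; with a 3-hour duration, AV cabling must start by hour 10.
Since AV cabling (must start by hour 10) depends on it, the lighting rig must finish by hour 10. Backing off its 7-hour duration gives a latest start of hour 3.

3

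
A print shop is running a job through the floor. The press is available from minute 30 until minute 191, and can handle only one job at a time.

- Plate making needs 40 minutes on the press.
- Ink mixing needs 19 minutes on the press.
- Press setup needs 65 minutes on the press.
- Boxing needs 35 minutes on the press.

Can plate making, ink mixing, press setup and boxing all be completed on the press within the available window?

The press window is 191 − 30 = 161 minutes.
Running back to back, the jobs need 40 + 19 + 65 + 35 = 159 minutes on the press.
Since 159 ≤ 161, they fit within the window.

Yes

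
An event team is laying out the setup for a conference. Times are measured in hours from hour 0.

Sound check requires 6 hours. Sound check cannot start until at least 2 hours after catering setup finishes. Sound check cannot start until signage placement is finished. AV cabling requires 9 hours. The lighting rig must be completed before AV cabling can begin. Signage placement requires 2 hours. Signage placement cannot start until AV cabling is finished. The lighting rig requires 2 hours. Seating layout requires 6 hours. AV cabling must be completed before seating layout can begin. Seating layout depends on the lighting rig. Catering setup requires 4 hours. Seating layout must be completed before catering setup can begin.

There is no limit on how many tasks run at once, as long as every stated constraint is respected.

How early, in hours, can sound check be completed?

29

The lighting rig can start immediately at hour 0; it finishes at hour 2.
AV cabling cannot begin until the lighting rig (finishes hour 2). It runs from hour 2 to 2 + 9 = hour 11.
Signage placement waits on AV cabling (finishes hour 11), so it starts at hour 11 and finishes at 11 + 2 = hour 13.
Seating layout needs all of AV cabling (finishes hour 11); the lighting rig (finishes hour 2). That puts its earliest start at hour 11; it finishes at 11 + 6 = hour 17.
After seating layout (finishes hour 17), catering setup can start at hour 17 and finishes at hour 21.
Sound check has to wait for catering setup (finishes hour 21, plus 2-hour gap → hour 23); signage placement (finishes hour 13). The latest of these is hour 23, so sound check runs hour 23 to 23 + 6 = hour 29.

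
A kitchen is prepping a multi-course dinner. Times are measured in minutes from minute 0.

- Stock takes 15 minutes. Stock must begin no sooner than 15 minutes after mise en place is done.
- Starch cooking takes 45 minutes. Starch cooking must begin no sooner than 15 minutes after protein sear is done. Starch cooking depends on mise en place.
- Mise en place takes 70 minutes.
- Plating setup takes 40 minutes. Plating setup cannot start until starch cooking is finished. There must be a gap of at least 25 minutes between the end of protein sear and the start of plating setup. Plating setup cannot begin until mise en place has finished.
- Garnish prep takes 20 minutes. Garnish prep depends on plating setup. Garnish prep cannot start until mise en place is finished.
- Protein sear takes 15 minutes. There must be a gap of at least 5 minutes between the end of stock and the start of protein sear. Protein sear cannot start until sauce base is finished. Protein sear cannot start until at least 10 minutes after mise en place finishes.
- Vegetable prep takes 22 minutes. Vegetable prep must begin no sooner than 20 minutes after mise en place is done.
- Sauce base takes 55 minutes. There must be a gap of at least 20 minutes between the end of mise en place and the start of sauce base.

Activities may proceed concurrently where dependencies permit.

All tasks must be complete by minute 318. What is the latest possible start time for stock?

Garnish prep must finish by minute 318; it takes 20 minutes, so it must start by 318 − 20 = minute 298.
Since garnish prep (must start by minute 298) depends on it, plating setup must finish by minute 298. Backing off its 40-minute duration gives a latest start of minute 258.
Starch cooking feeds into plating setup (must start by minute 258); so starch cooking must finish by minute 258 and therefore start by minute 213.
Protein sear feeds starch cooking (must start by minute 213, minus 15-minute gap → minute 198); plating setup (must start by minute 258, minus 25-minute gap → minute 233). Taking the minimum, protein sear must finish by minute 198 and start by 198 − 15 = minute 183.
Stock has to be done before protein sear (must start by minute 183, minus 5-minute gap → minute 178). That means finishing by minute 178, i.e. starting by 178 − 15 = minute 163.

163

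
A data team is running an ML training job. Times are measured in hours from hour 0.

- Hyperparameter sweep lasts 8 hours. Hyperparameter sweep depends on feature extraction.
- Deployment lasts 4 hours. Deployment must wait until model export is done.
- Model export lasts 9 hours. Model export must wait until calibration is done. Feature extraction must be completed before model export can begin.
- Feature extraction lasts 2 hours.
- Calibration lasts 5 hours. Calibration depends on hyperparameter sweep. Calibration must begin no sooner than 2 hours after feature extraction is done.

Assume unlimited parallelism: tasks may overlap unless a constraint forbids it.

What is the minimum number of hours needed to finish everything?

Feature extraction can start immediately at hour 0; it finishes at hour 2.
Hyperparameter sweep waits on feature extraction (finishes hour 2), so it starts at hour 2 and finishes at 2 + 8 = hour 10.
Calibration cannot start until hyperparameter sweep (finishes hour 10); feature extraction (finishes hour 2, plus 2-hour gap → hour 4). The controlling bound is hour 10, so calibration finishes at 10 + 5 = hour 15.
Model export needs all of calibration (finishes hour 15); feature extraction (finishes hour 2). That puts its earliest start at hour 15; it finishes at 15 + 9 = hour 24.
Deployment cannot begin until model export (finishes hour 24). It runs from hour 24 to 24 + 4 = hour 28.
All tasks are finished once the last one completes. Finish times: Feature extraction at 2, Hyperparameter sweep at 10, Calibration at 15, Model export at 24, Deployment at 28. The latest is hour 28.

28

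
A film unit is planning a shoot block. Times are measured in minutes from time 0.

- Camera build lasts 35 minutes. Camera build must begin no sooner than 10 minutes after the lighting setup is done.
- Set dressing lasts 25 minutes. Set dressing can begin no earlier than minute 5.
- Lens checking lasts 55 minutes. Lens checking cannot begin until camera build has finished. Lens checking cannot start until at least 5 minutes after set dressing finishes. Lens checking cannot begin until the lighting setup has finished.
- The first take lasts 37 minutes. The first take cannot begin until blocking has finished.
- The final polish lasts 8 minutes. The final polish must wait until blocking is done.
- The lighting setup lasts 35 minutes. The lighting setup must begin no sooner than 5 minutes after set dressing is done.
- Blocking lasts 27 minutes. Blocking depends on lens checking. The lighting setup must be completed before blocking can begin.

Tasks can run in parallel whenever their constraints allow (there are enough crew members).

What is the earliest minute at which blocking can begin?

Set dressing waits on its own release at minute 5, so it starts at minute 5 and finishes at 5 + 25 = minute 30.
After set dressing (finishes minute 30, plus 5-minute gap → minute 35), the lighting setup can start at minute 35 and finishes at minute 70.
Camera build waits on the lighting setup (finishes minute 70, plus 10-minute gap → minute 80), so it starts at minute 80 and finishes at 80 + 35 = minute 115.
Lens checking has to wait for camera build (finishes minute 115); set dressing (finishes minute 30, plus 5-minute gap → minute 35); the lighting setup (finishes minute 70). The latest of these is minute 115, so lens checking runs minute 115 to 115 + 55 = minute 170.
Blocking waits on lens checking (finishes minute 170); the lighting setup (finishes minute 70). The latest of these is minute 170, which is the earliest blocking can start.

170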